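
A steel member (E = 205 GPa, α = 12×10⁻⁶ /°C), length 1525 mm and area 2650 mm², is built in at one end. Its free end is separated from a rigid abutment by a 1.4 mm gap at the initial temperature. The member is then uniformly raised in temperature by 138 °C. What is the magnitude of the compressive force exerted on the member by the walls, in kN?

P ≈ 401 kN

If the wall were absent the member would grow by αΔT L = 12×10⁻⁶ × 138 × 1525 = 2.525 mm.
After closing the 1.4 mm clearance, 2.525 − 1.4 = 1.125 mm of expansion remains to be suppressed by the wall.
That suppressed elongation corresponds to σ = E·Δ/L = 205×10³ × 1.125/1525 = 151.3 MPa.
P = σA = 151.3 × 2650 = 400.9 kN.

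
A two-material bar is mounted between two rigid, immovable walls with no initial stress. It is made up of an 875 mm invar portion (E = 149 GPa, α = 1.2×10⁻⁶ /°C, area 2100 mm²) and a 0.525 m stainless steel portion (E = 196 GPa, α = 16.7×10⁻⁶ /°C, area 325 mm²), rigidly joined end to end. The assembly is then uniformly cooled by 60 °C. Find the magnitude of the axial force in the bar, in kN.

P ≈ 53.4 kN (tensile)

Free thermal contraction of the whole bar: Σ αᵢΔT Lᵢ = 1.2×10⁻⁶×60×875 + 16.7×10⁻⁶×60×525 = 0.589 mm.
The rigid supports impose zero overall length change; the single axial force P common to all segments must satisfy P Σ Lᵢ/(AᵢEᵢ) = δ_free.
Σ Lᵢ/(AᵢEᵢ) = 875/(2100×149×10³) + 525/(325×196×10³) = 1.104×10⁻⁵ mm/N.
P = 0.589 / 1.104×10⁻⁵ = 53360 N = 53.36 kN, tensile.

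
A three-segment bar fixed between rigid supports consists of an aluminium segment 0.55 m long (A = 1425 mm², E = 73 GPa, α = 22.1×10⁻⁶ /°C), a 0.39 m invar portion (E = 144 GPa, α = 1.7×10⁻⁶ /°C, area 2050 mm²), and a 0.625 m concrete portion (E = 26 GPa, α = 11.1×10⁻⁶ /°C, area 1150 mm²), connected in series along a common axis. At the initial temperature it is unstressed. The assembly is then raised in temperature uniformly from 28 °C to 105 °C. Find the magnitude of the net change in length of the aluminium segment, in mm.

|ΔL| ≈ 0.644 mm

With the walls removed the bar would change length by δ_free = Σ αᵢΔT Lᵢ = 22.1×10⁻⁶×77×550 + 1.7×10⁻⁶×77×390 + 11.1×10⁻⁶×77×625 = 1.521 mm.
Since the ends are fixed, an axial force P builds up, equal in every segment, with P · Σ Lᵢ/(AᵢEᵢ) = δ_free.
The series flexibility is Σ Lᵢ/(AᵢEᵢ) = 550/(1425×73×10³) + 390/(2050×144×10³) + 625/(1150×26×10³) = 2.751×10⁻⁵ mm/N.
So P = 1.521 / 2.751×10⁻⁵ = 55.29 kN, compressive.
For the aluminium segment, free thermal change = 22.1×10⁻⁶×77×550 = 0.9359 mm and elastic change from P = 55290×550/(1425×73×10³) = 0.2923 mm; these oppose, so the net change is 0.644 mm (segment lengthens).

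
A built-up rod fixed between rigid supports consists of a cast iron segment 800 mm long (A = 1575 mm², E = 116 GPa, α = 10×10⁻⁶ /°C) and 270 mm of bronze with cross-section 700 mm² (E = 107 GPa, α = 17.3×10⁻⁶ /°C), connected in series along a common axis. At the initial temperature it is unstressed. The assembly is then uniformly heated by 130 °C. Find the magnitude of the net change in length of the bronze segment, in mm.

If the supports were absent, the total length change would be Σ αᵢΔT Lᵢ = 10×10⁻⁶×130×800 + 17.3×10⁻⁶×130×270 = 1.647 mm.
The walls prevent any net length change, so an axial force P (same in every segment) develops. Compatibility: P · Σ Lᵢ/(AᵢEᵢ) = δ_free.
Σ Lᵢ/(AᵢEᵢ) = 800/(1575×116×10³) + 270/(700×107×10³) = 7.984×10⁻⁶ mm/N.
P = 1.647 / 7.984×10⁻⁶ = 206300 N = 206.3 kN, compressive.
For the bronze segment, free thermal change = 17.3×10⁻⁶×130×270 = 0.6072 mm and elastic change from P = 206300×270/(700×107×10³) = 0.7438 mm; these oppose, so the net change is 0.137 mm (segment shortens).

|ΔL| ≈ 0.137 mm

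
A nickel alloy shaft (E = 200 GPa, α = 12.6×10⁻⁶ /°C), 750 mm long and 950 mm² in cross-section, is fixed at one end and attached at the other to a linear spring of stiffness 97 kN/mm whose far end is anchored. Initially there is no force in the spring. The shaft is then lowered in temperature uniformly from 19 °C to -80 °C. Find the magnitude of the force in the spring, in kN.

If the spring were absent the shaft would shorten by αΔT L = 12.6×10⁻⁶ × 99 × 750 = 0.9356 mm.
With a force P in the spring, the elastic change of the shaft is PL/(AE) and that of the spring is P/k; compatibility requires their sum to equal δ_free.
So P = δ_free / [L/(AE) + 1/k] = 0.9356 / [ 750/(950×200×10³) + 1/(97×10³) ].
P = 0.9356 / 1.426×10⁻⁵ = 65620 N.

P ≈ 65.6 kN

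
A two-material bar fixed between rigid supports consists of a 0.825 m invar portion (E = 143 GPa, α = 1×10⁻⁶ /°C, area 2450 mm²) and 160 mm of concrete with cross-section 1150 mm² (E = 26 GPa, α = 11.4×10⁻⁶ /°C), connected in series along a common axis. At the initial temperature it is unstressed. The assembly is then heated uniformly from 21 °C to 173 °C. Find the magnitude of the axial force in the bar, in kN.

P ≈ 52.3 kN (compressive)

If the supports were absent, the total length change would be Σ αᵢΔT Lᵢ = 1×10⁻⁶×152×825 + 11.4×10⁻⁶×152×160 = 0.4026 mm.
The rigid supports impose zero overall length change; the single axial force P common to all segments must satisfy P Σ Lᵢ/(AᵢEᵢ) = δ_free.
Σ Lᵢ/(AᵢEᵢ) = 825/(2450×143×10³) + 160/(1150×26×10³) = 7.706×10⁻⁶ mm/N.
P = 0.4026 / 7.706×10⁻⁶ = 52250 N = 52.25 kN, compressive.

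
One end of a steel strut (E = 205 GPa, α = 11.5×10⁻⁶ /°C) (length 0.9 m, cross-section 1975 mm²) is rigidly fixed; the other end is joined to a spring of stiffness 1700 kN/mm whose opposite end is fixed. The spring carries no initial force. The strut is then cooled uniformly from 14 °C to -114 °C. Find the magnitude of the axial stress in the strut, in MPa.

σ ≈ 239 MPa (tensile)

The unrestrained thermal change is αΔT L = 11.5×10⁻⁶ × 128 × 900 = 1.325 mm.
With a force P in the spring, the elastic change of the strut is PL/(AE) and that of the spring is P/k; compatibility requires their sum to equal δ_free.
P [ L/(AE) + 1/k ] = δ_free → P [ 900/(1975×205×10³) + 1/(1700×10³) ] = 1.325.
P = 1.325 / 2.811×10⁻⁶ = 471300 N.
σ = P/A = 471300/1975 = 238.6 MPa.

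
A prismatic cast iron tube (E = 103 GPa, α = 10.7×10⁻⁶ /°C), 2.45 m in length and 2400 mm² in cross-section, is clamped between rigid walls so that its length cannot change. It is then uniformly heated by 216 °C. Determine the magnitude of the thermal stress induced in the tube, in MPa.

σ ≈ 238 MPa (compressive)

Because both ends are immovable the net strain is zero, and the suppressed thermal strain is αΔT = 10.7×10⁻⁶ × 216 = 2311.2×10⁻⁶.
The stress required to suppress this strain is σ = Eε = 103×10³ × 2311.2×10⁻⁶ = 238.1 MPa, compressive since the tube is trying to expand.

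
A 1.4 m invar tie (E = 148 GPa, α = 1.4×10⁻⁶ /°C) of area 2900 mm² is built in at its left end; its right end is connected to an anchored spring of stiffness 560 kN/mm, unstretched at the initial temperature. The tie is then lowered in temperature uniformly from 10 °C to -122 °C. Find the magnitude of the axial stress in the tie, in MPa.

Free thermal contraction: δ_free = αΔT L = 1.4×10⁻⁶ × 132 × 1400 = 0.2587 mm.
With a force P in the spring, the elastic change of the tie is PL/(AE) and that of the spring is P/k; compatibility requires their sum to equal δ_free.
So P = δ_free / [L/(AE) + 1/k] = 0.2587 / [ 1400/(2900×148×10³) + 1/(560×10³) ].
P = 0.2587 / 5.048×10⁻⁶ = 51260 N.
σ = P/A = 51260/2900 = 17.67 MPa.

σ ≈ 17.7 MPa (tensile)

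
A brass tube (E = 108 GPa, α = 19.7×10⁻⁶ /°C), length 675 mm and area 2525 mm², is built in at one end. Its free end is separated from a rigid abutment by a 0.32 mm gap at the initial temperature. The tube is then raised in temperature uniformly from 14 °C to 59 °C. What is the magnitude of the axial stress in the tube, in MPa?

Unrestrained expansion: δ_free = αΔT L = 19.7×10⁻⁶ × 45 × 675 = 0.5984 mm.
The gap closes (δ_free > 0.32 mm) and the wall then resists a further 0.5984 − 0.32 = 0.2784 mm of expansion.
So σ = E(δ_free − g)/L = 108×10³ × 0.2784/675 = 44.54 MPa.

σ ≈ 44.5 MPa (compressive)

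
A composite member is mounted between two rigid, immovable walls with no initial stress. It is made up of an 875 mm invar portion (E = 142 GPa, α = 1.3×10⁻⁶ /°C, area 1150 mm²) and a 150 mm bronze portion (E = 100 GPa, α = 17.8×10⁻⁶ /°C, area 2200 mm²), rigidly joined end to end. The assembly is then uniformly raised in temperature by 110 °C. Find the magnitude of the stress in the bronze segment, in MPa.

σ ≈ 31.5 MPa (compressive)

Free thermal expansion of the whole bar: Σ αᵢΔT Lᵢ = 1.3×10⁻⁶×110×875 + 17.8×10⁻⁶×110×150 = 0.4188 mm.
The walls prevent any net length change, so an axial force P (same in every segment) develops. Compatibility: P · Σ Lᵢ/(AᵢEᵢ) = δ_free.
Σ Lᵢ/(AᵢEᵢ) = 875/(1150×142×10³) + 150/(2200×100×10³) = 6.04×10⁻⁶ mm/N.
Hence P = δ_free / Σ(L/AE) = 0.4188/6.04×10⁻⁶ = 69.34 kN (compressive).
σ_{bronze} = P / A = 69340 / 2200 = 31.52 MPa.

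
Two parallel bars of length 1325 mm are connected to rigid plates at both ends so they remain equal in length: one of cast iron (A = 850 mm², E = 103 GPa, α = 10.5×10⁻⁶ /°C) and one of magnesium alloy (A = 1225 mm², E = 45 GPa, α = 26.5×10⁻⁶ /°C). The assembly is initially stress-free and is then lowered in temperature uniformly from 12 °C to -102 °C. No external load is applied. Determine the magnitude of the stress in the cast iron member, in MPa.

Both members must finish at the same length. With the larger α, the magnesium alloy tends to over-contract; the plates restrain it, putting the magnesium alloy in tension and the cast iron in compression. With no external load the two internal forces are equal and opposite, magnitude P.
Setting the final lengths equal and cancelling L: (α₁ − α₂)ΔT = P/(A₁E₁) + P/(A₂E₂).
|α₁ − α₂|·ΔT = 16×10⁻⁶ × 114 = 0.001824.
1/(A₁E₁) + 1/(A₂E₂) = 1/(850×103×10³) + 1/(1225×45×10³) = 2.956×10⁻⁸ N⁻¹.
P = 0.001824 / 2.956×10⁻⁸ = 61700 N = 61.7 kN.
σ_{cast iron} = P/A₁ = 61700/850 = 72.59 MPa, compressive.

σ ≈ 72.6 MPa (compressive)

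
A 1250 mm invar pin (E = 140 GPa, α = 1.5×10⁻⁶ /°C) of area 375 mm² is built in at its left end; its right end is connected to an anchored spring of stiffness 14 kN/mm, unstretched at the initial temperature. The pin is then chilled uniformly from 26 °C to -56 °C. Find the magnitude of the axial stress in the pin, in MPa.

If the spring were absent the pin would shorten by αΔT L = 1.5×10⁻⁶ × 82 × 1250 = 0.1537 mm.
With a force P in the spring, the elastic change of the pin is PL/(AE) and that of the spring is P/k; compatibility requires their sum to equal δ_free.
P [ L/(AE) + 1/k ] = δ_free → P [ 1250/(375×140×10³) + 1/(14×10³) ] = 0.1537.
P = 0.1537 / 9.524×10⁻⁵ = 1614 N.
σ = P/A = 1614/375 = 4.305 MPa.

σ ≈ 4.3 MPa (tensile)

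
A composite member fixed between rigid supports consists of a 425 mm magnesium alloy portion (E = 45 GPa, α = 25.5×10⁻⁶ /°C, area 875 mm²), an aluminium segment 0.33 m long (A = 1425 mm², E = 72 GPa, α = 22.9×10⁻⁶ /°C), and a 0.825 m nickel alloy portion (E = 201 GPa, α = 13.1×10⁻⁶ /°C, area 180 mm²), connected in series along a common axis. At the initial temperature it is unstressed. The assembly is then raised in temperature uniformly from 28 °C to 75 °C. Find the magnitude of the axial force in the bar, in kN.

With the walls removed the bar would change length by δ_free = Σ αᵢΔT Lᵢ = 25.5×10⁻⁶×47×425 + 22.9×10⁻⁶×47×330 + 13.1×10⁻⁶×47×825 = 1.372 mm.
The rigid supports impose zero overall length change; the single axial force P common to all segments must satisfy P Σ Lᵢ/(AᵢEᵢ) = δ_free.
The series flexibility is Σ Lᵢ/(AᵢEᵢ) = 425/(875×45×10³) + 330/(1425×72×10³) + 825/(180×201×10³) = 3.681×10⁻⁵ mm/N.
Hence P = δ_free / Σ(L/AE) = 1.372/3.681×10⁻⁵ = 37.28 kN (compressive).

P ≈ 37.3 kN (compressive)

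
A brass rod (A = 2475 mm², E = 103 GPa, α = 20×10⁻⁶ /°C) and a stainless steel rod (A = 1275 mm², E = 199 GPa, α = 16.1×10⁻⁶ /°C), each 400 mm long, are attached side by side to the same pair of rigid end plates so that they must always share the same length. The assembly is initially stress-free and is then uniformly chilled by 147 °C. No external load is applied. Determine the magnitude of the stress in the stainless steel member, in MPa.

σ ≈ 57.2 MPa (compressive)

Both members must finish at the same length. With the larger α, the brass tends to over-contract; the plates restrain it, putting the brass in tension and the stainless steel in compression. With no external load the two internal forces are equal and opposite, magnitude P.
Equating the net (thermal + elastic) strains gives |α₁ − α₂|·ΔT = P·[1/(A₁E₁) + 1/(A₂E₂)].
|α₁ − α₂|·ΔT = 3.9×10⁻⁶ × 147 = 0.0005733.
1/(A₁E₁) + 1/(A₂E₂) = 1/(2475×103×10³) + 1/(1275×199×10³) = 7.864×10⁻⁹ N⁻¹.
So P = 0.0005733 / 7.864×10⁻⁹ = 72.9 kN.
σ_{stainless steel} = P/A₂ = 72900/1275 = 57.18 MPa, compressive.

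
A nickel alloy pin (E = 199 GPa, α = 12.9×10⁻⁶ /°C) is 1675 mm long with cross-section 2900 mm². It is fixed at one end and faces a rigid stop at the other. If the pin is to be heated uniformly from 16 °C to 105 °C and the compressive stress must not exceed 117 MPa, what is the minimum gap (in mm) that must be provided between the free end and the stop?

g ≈ 0.938 mm

With no wall the pin would lengthen by αΔT L = 12.9×10⁻⁶ × 89 × 1675 = 1.923 mm.
A stress of 117 MPa corresponds to the wall pushing the pin back by σL/E = 117×1675/(199×10³) = 0.9848 mm.
The gap must absorb the remainder: g_min = 1.923 − 0.9848 = 0.9383 mm.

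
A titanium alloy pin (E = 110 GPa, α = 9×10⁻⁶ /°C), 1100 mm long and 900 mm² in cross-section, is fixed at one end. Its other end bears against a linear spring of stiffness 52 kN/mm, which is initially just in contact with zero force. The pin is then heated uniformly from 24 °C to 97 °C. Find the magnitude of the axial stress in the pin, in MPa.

σ ≈ 26.5 MPa (compressive)

Free thermal expansion: δ_free = αΔT L = 9×10⁻⁶ × 73 × 1100 = 0.7227 mm.
With a force P in the spring, the elastic change of the pin is PL/(AE) and that of the spring is P/k; compatibility requires their sum to equal δ_free.
P [ L/(AE) + 1/k ] = δ_free → P [ 1100/(900×110×10³) + 1/(52×10³) ] = 0.7227.
P = 0.7227 / 3.034×10⁻⁵ = 23820 N.
σ = P/A = 23820/900 = 26.47 MPa.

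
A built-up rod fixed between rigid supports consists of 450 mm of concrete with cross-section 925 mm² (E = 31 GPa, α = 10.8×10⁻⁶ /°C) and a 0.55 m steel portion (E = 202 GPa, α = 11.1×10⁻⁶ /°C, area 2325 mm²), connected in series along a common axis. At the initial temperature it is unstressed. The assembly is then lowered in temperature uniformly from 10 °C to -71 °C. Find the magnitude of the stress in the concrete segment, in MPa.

σ ≈ 56.9 MPa (tensile)

If the supports were absent, the total length change would be Σ αᵢΔT Lᵢ = 10.8×10⁻⁶×81×450 + 11.1×10⁻⁶×81×550 = 0.8882 mm.
The walls prevent any net length change, so an axial force P (same in every segment) develops. Compatibility: P · Σ Lᵢ/(AᵢEᵢ) = δ_free.
The series flexibility is Σ Lᵢ/(AᵢEᵢ) = 450/(925×31×10³) + 550/(2325×202×10³) = 1.686×10⁻⁵ mm/N.
P = 0.8882 / 1.686×10⁻⁵ = 52670 N = 52.67 kN, tensile.
σ_{concrete} = P / A = 52670 / 925 = 56.94 MPa.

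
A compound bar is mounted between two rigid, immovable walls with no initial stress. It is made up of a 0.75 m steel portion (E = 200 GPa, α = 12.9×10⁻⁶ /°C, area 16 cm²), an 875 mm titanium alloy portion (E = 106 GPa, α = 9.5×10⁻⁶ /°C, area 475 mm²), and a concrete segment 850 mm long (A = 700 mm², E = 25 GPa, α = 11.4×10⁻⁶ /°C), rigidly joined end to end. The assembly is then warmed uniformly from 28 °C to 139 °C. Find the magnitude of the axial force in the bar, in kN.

P ≈ 45 kN (compressive)

If the supports were absent, the total length change would be Σ αᵢΔT Lᵢ = 12.9×10⁻⁶×111×750 + 9.5×10⁻⁶×111×875 + 11.4×10⁻⁶×111×850 = 3.072 mm.
The walls prevent any net length change, so an axial force P (same in every segment) develops. Compatibility: P · Σ Lᵢ/(AᵢEᵢ) = δ_free.
The series flexibility is Σ Lᵢ/(AᵢEᵢ) = 750/(1600×200×10³) + 875/(475×106×10³) + 850/(700×25×10³) = 6.829×10⁻⁵ mm/N.
So P = 3.072 / 6.829×10⁻⁵ = 44.99 kN, compressive.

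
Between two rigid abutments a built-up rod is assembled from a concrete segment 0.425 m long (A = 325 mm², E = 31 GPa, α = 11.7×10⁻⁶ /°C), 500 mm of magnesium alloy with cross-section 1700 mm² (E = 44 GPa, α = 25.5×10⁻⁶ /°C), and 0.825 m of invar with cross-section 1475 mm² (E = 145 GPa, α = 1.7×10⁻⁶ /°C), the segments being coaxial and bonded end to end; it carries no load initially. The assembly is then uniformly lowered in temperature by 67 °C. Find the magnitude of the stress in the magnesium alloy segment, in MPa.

Free thermal contraction of the whole bar: Σ αᵢΔT Lᵢ = 11.7×10⁻⁶×67×425 + 25.5×10⁻⁶×67×500 + 1.7×10⁻⁶×67×825 = 1.281 mm.
The rigid supports impose zero overall length change; the single axial force P common to all segments must satisfy P Σ Lᵢ/(AᵢEᵢ) = δ_free.
The series flexibility is Σ Lᵢ/(AᵢEᵢ) = 425/(325×31×10³) + 500/(1700×44×10³) + 825/(1475×145×10³) = 5.273×10⁻⁵ mm/N.
So P = 1.281 / 5.273×10⁻⁵ = 24.3 kN, tensile.
σ_{magnesium alloy} = P / A = 24300 / 1700 = 14.3 MPa.

σ ≈ 14.3 MPa (tensile)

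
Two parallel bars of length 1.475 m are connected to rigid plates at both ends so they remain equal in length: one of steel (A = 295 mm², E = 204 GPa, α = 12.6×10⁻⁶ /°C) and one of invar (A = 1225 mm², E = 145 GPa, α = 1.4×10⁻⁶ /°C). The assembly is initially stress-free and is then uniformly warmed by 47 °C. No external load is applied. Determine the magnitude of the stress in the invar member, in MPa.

σ ≈ 19.3 MPa (tensile)

Equilibrium of a rigid end plate with no external load gives equal and opposite internal forces ±P in the two members. Since α_{steel} > α_{invar}, heating drives the steel into compression and the invar into tension.
Setting the final lengths equal and cancelling L: (α₁ − α₂)ΔT = P/(A₁E₁) + P/(A₂E₂).
|α₁ − α₂|·ΔT = 11.2×10⁻⁶ × 47 = 0.0005264.
1/(A₁E₁) + 1/(A₂E₂) = 1/(295×204×10³) + 1/(1225×145×10³) = 2.225×10⁻⁸ N⁻¹.
So P = 0.0005264 / 2.225×10⁻⁸ = 23.66 kN.
σ_{invar} = P/A₂ = 23660/1225 = 19.32 MPa, tensile.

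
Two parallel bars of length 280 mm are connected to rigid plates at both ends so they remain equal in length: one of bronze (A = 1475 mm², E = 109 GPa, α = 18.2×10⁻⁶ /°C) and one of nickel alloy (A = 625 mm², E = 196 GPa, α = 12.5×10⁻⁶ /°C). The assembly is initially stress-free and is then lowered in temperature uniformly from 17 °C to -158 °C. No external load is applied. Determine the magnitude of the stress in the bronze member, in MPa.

σ ≈ 47 MPa (tensile)

Equilibrium of a rigid end plate with no external load gives equal and opposite internal forces ±P in the two members. Since α_{bronze} > α_{nickel alloy}, cooling drives the bronze into tension and the nickel alloy into compression.
Setting the final lengths equal and cancelling L: (α₁ − α₂)ΔT = P/(A₁E₁) + P/(A₂E₂).
|α₁ − α₂|·ΔT = 5.7×10⁻⁶ × 175 = 0.0009975.
1/(A₁E₁) + 1/(A₂E₂) = 1/(1475×109×10³) + 1/(625×196×10³) = 1.438×10⁻⁸ N⁻¹.
P = 0.0009975 / 1.438×10⁻⁸ = 69350 N = 69.35 kN.
σ_{bronze} = P/A₁ = 69350/1475 = 47.02 MPa, tensile.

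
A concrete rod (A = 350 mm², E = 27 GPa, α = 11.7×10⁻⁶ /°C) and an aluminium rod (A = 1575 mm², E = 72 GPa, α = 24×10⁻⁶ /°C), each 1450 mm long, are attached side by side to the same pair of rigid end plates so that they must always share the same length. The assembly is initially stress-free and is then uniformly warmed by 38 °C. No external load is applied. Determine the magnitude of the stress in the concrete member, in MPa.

σ ≈ 11.6 MPa (tensile)

Both members must finish at the same length. With the larger α, the aluminium tends to over-expand; the plates restrain it, putting the aluminium in compression and the concrete in tension. With no external load the two internal forces are equal and opposite, magnitude P.
Compatibility of the two members (thermal + elastic change equal): (α₁ − α₂)ΔT = P·[1/(A₁E₁) + 1/(A₂E₂)].
|α₁ − α₂|·ΔT = 12.3×10⁻⁶ × 38 = 0.0004674.
1/(A₁E₁) + 1/(A₂E₂) = 1/(350×27×10³) + 1/(1575×72×10³) = 1.146×10⁻⁷ N⁻¹.
So P = 0.0004674 / 1.146×10⁻⁷ = 4.077 kN.
σ_{concrete} = P/A₁ = 4077/350 = 11.65 MPa, tensile.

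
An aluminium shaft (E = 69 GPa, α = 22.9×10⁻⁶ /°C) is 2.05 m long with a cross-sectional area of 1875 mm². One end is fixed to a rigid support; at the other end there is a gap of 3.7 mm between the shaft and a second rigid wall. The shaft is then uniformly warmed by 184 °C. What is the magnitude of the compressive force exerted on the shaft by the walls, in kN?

P ≈ 312 kN

Unrestrained expansion: δ_free = αΔT L = 22.9×10⁻⁶ × 184 × 2050 = 8.638 mm.
After closing the 3.7 mm clearance, 8.638 − 3.7 = 4.938 mm of expansion remains to be suppressed by the wall.
So σ = E(δ_free − g)/L = 69×10³ × 4.938/2050 = 166.2 MPa.
P = σA = 166.2 × 1875 = 311.6 kN.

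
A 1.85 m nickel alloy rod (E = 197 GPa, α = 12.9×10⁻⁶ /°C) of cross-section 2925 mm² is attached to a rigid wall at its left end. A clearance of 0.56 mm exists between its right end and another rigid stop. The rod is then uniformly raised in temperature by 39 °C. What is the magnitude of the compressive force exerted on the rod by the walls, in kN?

P ≈ 115 kN

Unrestrained expansion: δ_free = αΔT L = 12.9×10⁻⁶ × 39 × 1850 = 0.9307 mm.
After closing the 0.56 mm clearance, 0.9307 − 0.56 = 0.3707 mm of expansion remains to be suppressed by the wall.
That suppressed elongation corresponds to σ = E·Δ/L = 197×10³ × 0.3707/1850 = 39.48 MPa.
Force on the wall = σA = 39.48 × 2925 mm² = 115.5 kN.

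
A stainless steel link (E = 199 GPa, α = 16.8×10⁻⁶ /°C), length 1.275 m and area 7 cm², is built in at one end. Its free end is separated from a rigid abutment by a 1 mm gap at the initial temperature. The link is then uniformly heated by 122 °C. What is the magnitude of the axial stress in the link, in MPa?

Unrestrained expansion: δ_free = αΔT L = 16.8×10⁻⁶ × 122 × 1275 = 2.613 mm.
The gap closes (δ_free > 1 mm) and the wall then resists a further 2.613 − 1 = 1.613 mm of expansion.
Compatibility: PL/(AE) = 1.613 mm, so σ = P/A = E × (1.613/1275) = 251.8 MPa.

σ ≈ 252 MPa (compressive)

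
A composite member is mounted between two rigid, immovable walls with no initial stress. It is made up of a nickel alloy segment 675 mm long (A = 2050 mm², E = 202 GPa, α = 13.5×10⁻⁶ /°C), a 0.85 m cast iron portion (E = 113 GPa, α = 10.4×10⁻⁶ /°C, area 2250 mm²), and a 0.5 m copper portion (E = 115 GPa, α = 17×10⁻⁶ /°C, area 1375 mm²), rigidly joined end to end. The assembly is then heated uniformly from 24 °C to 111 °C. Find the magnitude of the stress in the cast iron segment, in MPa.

σ ≈ 126 MPa (compressive)

If the supports were absent, the total length change would be Σ αᵢΔT Lᵢ = 13.5×10⁻⁶×87×675 + 10.4×10⁻⁶×87×850 + 17×10⁻⁶×87×500 = 2.301 mm.
Since the ends are fixed, an axial force P builds up, equal in every segment, with P · Σ Lᵢ/(AᵢEᵢ) = δ_free.
The series flexibility is Σ Lᵢ/(AᵢEᵢ) = 675/(2050×202×10³) + 850/(2250×113×10³) + 500/(1375×115×10³) = 8.135×10⁻⁶ mm/N.
So P = 2.301 / 8.135×10⁻⁶ = 282.9 kN, compressive.
σ_{cast iron} = P / A = 282900 / 2250 = 125.7 MPa.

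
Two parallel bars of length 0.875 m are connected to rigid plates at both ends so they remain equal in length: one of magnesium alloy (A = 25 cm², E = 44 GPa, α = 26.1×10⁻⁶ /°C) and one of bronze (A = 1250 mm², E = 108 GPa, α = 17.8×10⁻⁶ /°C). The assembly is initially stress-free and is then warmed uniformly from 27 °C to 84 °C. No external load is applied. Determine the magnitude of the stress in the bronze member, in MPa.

σ ≈ 22.9 MPa (tensile)

The magnesium alloy has the larger α, so on heating it would change length more than the bronze if both were free. The rigid plates force a common final length, so the magnesium alloy is put into compression and the bronze into tension, with equal and opposite forces P (no external load).
Compatibility of the two members (thermal + elastic change equal): (α₁ − α₂)ΔT = P·[1/(A₁E₁) + 1/(A₂E₂)].
|α₁ − α₂|·ΔT = 8.3×10⁻⁶ × 57 = 0.0004731.
1/(A₁E₁) + 1/(A₂E₂) = 1/(2500×44×10³) + 1/(1250×108×10³) = 1.65×10⁻⁸ N⁻¹.
So P = 0.0004731 / 1.65×10⁻⁸ = 28.68 kN.
σ_{bronze} = P/A₂ = 28680/1250 = 22.94 MPa, tensile.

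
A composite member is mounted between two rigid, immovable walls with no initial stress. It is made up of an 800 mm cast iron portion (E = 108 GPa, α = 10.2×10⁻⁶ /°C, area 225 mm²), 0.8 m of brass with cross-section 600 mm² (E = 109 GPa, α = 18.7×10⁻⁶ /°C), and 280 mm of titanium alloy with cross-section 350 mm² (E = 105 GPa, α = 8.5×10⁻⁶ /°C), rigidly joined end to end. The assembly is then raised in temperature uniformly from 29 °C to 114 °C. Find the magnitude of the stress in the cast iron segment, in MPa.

σ ≈ 183 MPa (compressive)

With the walls removed the bar would change length by δ_free = Σ αᵢΔT Lᵢ = 10.2×10⁻⁶×85×800 + 18.7×10⁻⁶×85×800 + 8.5×10⁻⁶×85×280 = 2.167 mm.
The walls prevent any net length change, so an axial force P (same in every segment) develops. Compatibility: P · Σ Lᵢ/(AᵢEᵢ) = δ_free.
The series flexibility is Σ Lᵢ/(AᵢEᵢ) = 800/(225×108×10³) + 800/(600×109×10³) + 280/(350×105×10³) = 5.277×10⁻⁵ mm/N.
P = 2.167 / 5.277×10⁻⁵ = 41070 N = 41.07 kN, compressive.
σ_{cast iron} = P / A = 41070 / 225 = 182.5 MPa.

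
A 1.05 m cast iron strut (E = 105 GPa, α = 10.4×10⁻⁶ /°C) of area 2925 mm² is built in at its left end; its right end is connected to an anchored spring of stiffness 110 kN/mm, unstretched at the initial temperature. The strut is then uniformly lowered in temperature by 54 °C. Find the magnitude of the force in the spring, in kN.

P ≈ 47.1 kN

If the spring were absent the strut would shorten by αΔT L = 10.4×10⁻⁶ × 54 × 1050 = 0.5897 mm.
Let P be the tensile force in the spring. The strut extends elastically by PL/(AE) and the spring stretches by P/k; together these equal δ_free.
So P = δ_free / [L/(AE) + 1/k] = 0.5897 / [ 1050/(2925×105×10³) + 1/(110×10³) ].
P = 0.5897 / 1.251×10⁻⁵ = 47140 N.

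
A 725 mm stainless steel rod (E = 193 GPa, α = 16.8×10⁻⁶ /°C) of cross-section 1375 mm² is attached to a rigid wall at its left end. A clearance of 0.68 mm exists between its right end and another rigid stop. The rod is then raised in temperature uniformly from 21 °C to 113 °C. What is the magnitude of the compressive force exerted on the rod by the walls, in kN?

If the wall were absent the rod would grow by αΔT L = 16.8×10⁻⁶ × 92 × 725 = 1.121 mm.
This exceeds the 0.68 mm gap, so the wall pushes back. The portion of expansion that must be recovered elastically is δ_free − gap = 1.121 − 0.68 = 0.4406 mm.
That suppressed elongation corresponds to σ = E·Δ/L = 193×10³ × 0.4406/725 = 117.3 MPa.
P = σA = 117.3 × 1375 = 161.3 kN.

P ≈ 161 kN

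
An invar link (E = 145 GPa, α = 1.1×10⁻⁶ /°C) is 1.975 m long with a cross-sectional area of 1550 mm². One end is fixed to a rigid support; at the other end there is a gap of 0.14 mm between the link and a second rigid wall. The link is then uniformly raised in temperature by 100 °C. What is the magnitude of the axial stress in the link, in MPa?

σ ≈ 5.67 MPa (compressive)

Unrestrained expansion: δ_free = αΔT L = 1.1×10⁻⁶ × 100 × 1975 = 0.2172 mm.
The gap closes (δ_free > 0.14 mm) and the wall then resists a further 0.2172 − 0.14 = 0.07725 mm of expansion.
Compatibility: PL/(AE) = 0.07725 mm, so σ = P/A = E × (0.07725/1975) = 5.672 MPa.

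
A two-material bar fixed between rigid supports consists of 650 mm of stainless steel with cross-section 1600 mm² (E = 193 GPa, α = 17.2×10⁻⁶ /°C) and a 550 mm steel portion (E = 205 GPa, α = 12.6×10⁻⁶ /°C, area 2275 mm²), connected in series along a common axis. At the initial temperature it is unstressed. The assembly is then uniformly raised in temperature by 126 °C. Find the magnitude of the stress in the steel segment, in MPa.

σ ≈ 305 MPa (compressive)

If the supports were absent, the total length change would be Σ αᵢΔT Lᵢ = 17.2×10⁻⁶×126×650 + 12.6×10⁻⁶×126×550 = 2.282 mm.
The rigid supports impose zero overall length change; the single axial force P common to all segments must satisfy P Σ Lᵢ/(AᵢEᵢ) = δ_free.
Σ Lᵢ/(AᵢEᵢ) = 650/(1600×193×10³) + 550/(2275×205×10³) = 3.284×10⁻⁶ mm/N.
Hence P = δ_free / Σ(L/AE) = 2.282/3.284×10⁻⁶ = 694.8 kN (compressive).
σ_{steel} = P / A = 694800 / 2275 = 305.4 MPa.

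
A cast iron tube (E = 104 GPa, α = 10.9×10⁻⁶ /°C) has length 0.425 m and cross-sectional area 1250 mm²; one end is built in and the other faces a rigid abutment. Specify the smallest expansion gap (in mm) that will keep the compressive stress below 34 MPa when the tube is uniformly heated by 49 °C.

g ≈ 0.0881 mm

With no wall the tube would lengthen by αΔT L = 10.9×10⁻⁶ × 49 × 425 = 0.227 mm.
A stress of 34 MPa corresponds to the wall pushing the tube back by σL/E = 34×425/(104×10³) = 0.1389 mm.
So the gap has to take up the difference, g_min = δ_free − σL/E = 0.227 − 0.1389 = 0.08805 mm.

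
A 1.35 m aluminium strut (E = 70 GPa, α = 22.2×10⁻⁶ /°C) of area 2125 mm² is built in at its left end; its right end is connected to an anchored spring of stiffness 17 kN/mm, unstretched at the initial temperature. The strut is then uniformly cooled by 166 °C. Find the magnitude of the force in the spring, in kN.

P ≈ 73.3 kN

Free thermal contraction: δ_free = αΔT L = 22.2×10⁻⁶ × 166 × 1350 = 4.975 mm.
Let P be the tensile force in the spring. The strut extends elastically by PL/(AE) and the spring stretches by P/k; together these equal δ_free.
P [ L/(AE) + 1/k ] = δ_free → P [ 1350/(2125×70×10³) + 1/(17×10³) ] = 4.975.
P = 4.975 / 6.79×10⁻⁵ = 73270 N.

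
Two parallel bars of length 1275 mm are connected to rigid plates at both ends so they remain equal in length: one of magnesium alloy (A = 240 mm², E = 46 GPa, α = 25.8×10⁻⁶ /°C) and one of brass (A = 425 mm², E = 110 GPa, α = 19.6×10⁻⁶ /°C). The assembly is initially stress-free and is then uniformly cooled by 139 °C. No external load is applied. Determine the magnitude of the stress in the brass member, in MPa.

σ ≈ 18.1 MPa (compressive)

Both members must finish at the same length. With the larger α, the magnesium alloy tends to over-contract; the plates restrain it, putting the magnesium alloy in tension and the brass in compression. With no external load the two internal forces are equal and opposite, magnitude P.
Setting the final lengths equal and cancelling L: (α₁ − α₂)ΔT = P/(A₁E₁) + P/(A₂E₂).
|α₁ − α₂|·ΔT = 6.2×10⁻⁶ × 139 = 0.0008618.
1/(A₁E₁) + 1/(A₂E₂) = 1/(240×46×10³) + 1/(425×110×10³) = 1.12×10⁻⁷ N⁻¹.
So P = 0.0008618 / 1.12×10⁻⁷ = 7.697 kN.
σ_{brass} = P/A₂ = 7697/425 = 18.11 MPa, compressive.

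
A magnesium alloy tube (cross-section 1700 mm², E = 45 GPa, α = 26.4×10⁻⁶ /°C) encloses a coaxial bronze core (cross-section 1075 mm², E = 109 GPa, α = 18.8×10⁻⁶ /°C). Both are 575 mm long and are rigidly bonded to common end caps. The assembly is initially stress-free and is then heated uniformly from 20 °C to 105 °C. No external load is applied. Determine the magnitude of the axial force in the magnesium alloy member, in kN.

Both members must finish at the same length. With the larger α, the magnesium alloy tends to over-expand; the plates restrain it, putting the magnesium alloy in compression and the bronze in tension. With no external load the two internal forces are equal and opposite, magnitude P.
Compatibility of the two members (thermal + elastic change equal): (α₁ − α₂)ΔT = P·[1/(A₁E₁) + 1/(A₂E₂)].
|α₁ − α₂|·ΔT = 7.6×10⁻⁶ × 85 = 0.000646.
1/(A₁E₁) + 1/(A₂E₂) = 1/(1700×45×10³) + 1/(1075×109×10³) = 2.161×10⁻⁸ N⁻¹.
So P = 0.000646 / 2.161×10⁻⁸ = 29.9 kN.

P ≈ 29.9 kN (compressive in the magnesium alloy)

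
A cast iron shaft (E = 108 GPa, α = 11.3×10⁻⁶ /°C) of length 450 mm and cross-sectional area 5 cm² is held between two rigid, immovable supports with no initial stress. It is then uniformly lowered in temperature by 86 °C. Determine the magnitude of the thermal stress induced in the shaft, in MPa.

σ ≈ 105 MPa (tensile)

The supports are rigid, so the total axial strain is zero. The restrained thermal strain is ε = αΔT = 11.3×10⁻⁶ × 86 = 971.8×10⁻⁶.
σ = EαΔT = 108×10³ × 11.3×10⁻⁶ × 86 = 105 MPa (tensile; the shaft is trying to contract).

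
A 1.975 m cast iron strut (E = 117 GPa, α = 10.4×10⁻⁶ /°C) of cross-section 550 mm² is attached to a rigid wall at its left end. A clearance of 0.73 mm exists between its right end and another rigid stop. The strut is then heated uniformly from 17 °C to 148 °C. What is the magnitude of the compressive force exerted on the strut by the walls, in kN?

Free thermal elongation = αΔT L = 10.4×10⁻⁶ × 131 × 1975 = 2.691 mm.
This exceeds the 0.73 mm gap, so the wall pushes back. The portion of expansion that must be recovered elastically is δ_free − gap = 2.691 − 0.73 = 1.961 mm.
Compatibility: PL/(AE) = 1.961 mm, so σ = P/A = E × (1.961/1975) = 116.2 MPa.
P = σA = 116.2 × 550 = 63.89 kN.

P ≈ 63.9 kN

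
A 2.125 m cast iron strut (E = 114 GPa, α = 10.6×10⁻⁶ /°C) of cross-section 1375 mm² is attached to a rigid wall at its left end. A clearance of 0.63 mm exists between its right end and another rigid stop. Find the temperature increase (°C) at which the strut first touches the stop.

ΔT ≈ 28 °C

Contact occurs when the free expansion equals the gap: αΔT L = 0.63 mm.
So ΔT = g/(αL) = 0.63/(10.6×10⁻⁶ × 2125) = 27.97 °C.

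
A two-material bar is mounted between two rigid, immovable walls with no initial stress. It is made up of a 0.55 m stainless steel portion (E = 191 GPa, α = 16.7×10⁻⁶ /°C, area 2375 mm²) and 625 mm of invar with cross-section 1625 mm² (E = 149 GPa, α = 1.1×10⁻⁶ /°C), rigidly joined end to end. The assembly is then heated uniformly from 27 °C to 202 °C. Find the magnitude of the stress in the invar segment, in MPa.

With the walls removed the bar would change length by δ_free = Σ αᵢΔT Lᵢ = 16.7×10⁻⁶×175×550 + 1.1×10⁻⁶×175×625 = 1.728 mm.
The walls prevent any net length change, so an axial force P (same in every segment) develops. Compatibility: P · Σ Lᵢ/(AᵢEᵢ) = δ_free.
Σ Lᵢ/(AᵢEᵢ) = 550/(2375×191×10³) + 625/(1625×149×10³) = 3.794×10⁻⁶ mm/N.
Hence P = δ_free / Σ(L/AE) = 1.728/3.794×10⁻⁶ = 455.4 kN (compressive).
σ_{invar} = P / A = 455400 / 1625 = 280.2 MPa.

σ ≈ 280 MPa (compressive)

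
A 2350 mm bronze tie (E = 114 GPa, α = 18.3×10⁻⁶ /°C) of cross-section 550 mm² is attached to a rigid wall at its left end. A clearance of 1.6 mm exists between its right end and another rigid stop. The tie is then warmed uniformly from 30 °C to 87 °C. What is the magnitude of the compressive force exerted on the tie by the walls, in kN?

P ≈ 22.7 kN

If the wall were absent the tie would grow by αΔT L = 18.3×10⁻⁶ × 57 × 2350 = 2.451 mm.
After closing the 1.6 mm clearance, 2.451 − 1.6 = 0.8513 mm of expansion remains to be suppressed by the wall.
So σ = E(δ_free − g)/L = 114×10³ × 0.8513/2350 = 41.3 MPa.
P = σA = 41.3 × 550 = 22.71 kN.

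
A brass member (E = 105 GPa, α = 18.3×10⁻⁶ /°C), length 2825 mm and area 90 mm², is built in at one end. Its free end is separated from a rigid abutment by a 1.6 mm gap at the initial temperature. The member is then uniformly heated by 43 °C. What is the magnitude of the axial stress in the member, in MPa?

Unrestrained expansion: δ_free = αΔT L = 18.3×10⁻⁶ × 43 × 2825 = 2.223 mm.
This exceeds the 1.6 mm gap, so the wall pushes back. The portion of expansion that must be recovered elastically is δ_free − gap = 2.223 − 1.6 = 0.623 mm.
That suppressed elongation corresponds to σ = E·Δ/L = 105×10³ × 0.623/2825 = 23.16 MPa.

σ ≈ 23.2 MPa (compressive)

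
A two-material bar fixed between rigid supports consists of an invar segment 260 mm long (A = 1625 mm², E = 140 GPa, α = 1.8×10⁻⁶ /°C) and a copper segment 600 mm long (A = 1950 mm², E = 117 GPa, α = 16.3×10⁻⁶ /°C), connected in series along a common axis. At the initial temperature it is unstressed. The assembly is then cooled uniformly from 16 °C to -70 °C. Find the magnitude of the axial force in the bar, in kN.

P ≈ 234 kN (tensile)

If the supports were absent, the total length change would be Σ αᵢΔT Lᵢ = 1.8×10⁻⁶×86×260 + 16.3×10⁻⁶×86×600 = 0.8813 mm.
Since the ends are fixed, an axial force P builds up, equal in every segment, with P · Σ Lᵢ/(AᵢEᵢ) = δ_free.
The series flexibility is Σ Lᵢ/(AᵢEᵢ) = 260/(1625×140×10³) + 600/(1950×117×10³) = 3.773×10⁻⁶ mm/N.
P = 0.8813 / 3.773×10⁻⁶ = 233600 N = 233.6 kN, tensile.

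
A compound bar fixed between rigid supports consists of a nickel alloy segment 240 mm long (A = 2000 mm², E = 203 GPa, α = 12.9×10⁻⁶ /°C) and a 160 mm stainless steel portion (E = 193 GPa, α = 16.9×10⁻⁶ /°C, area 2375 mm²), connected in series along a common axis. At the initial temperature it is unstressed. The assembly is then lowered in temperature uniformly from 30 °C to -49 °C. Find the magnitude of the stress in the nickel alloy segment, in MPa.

σ ≈ 244 MPa (tensile)

If the supports were absent, the total length change would be Σ αᵢΔT Lᵢ = 12.9×10⁻⁶×79×240 + 16.9×10⁻⁶×79×160 = 0.4582 mm.
The rigid supports impose zero overall length change; the single axial force P common to all segments must satisfy P Σ Lᵢ/(AᵢEᵢ) = δ_free.
The series flexibility is Σ Lᵢ/(AᵢEᵢ) = 240/(2000×203×10³) + 160/(2375×193×10³) = 9.402×10⁻⁷ mm/N.
So P = 0.4582 / 9.402×10⁻⁷ = 487.3 kN, tensile.
σ_{nickel alloy} = P / A = 487300 / 2000 = 243.7 MPa.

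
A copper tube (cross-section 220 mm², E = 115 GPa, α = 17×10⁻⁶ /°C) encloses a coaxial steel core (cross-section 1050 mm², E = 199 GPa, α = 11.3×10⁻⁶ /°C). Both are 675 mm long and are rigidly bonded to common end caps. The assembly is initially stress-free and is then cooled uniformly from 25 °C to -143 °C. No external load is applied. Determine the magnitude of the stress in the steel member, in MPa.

σ ≈ 20.6 MPa (compressive)

Both members must finish at the same length. With the larger α, the copper tends to over-contract; the plates restrain it, putting the copper in tension and the steel in compression. With no external load the two internal forces are equal and opposite, magnitude P.
Setting the final lengths equal and cancelling L: (α₁ − α₂)ΔT = P/(A₁E₁) + P/(A₂E₂).
|α₁ − α₂|·ΔT = 5.7×10⁻⁶ × 168 = 0.0009576.
1/(A₁E₁) + 1/(A₂E₂) = 1/(220×115×10³) + 1/(1050×199×10³) = 4.431×10⁻⁸ N⁻¹.
P = 0.0009576 / 4.431×10⁻⁸ = 21610 N = 21.61 kN.
σ_{steel} = P/A₂ = 21610/1050 = 20.58 MPa, compressive.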